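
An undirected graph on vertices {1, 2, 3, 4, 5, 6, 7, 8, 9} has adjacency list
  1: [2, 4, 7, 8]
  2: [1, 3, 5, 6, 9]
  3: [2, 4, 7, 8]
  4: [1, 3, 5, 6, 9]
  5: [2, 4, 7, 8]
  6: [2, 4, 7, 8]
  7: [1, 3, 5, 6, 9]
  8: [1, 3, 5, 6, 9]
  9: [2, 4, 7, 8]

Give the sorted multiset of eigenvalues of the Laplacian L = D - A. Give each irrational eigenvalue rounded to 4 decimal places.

Each diagonal entry of L is the vertex degree and each off-diagonal entry is -1 where an edge is present, 0 otherwise; in the order [1, 2, 3, 4, 5, 6, 7, 8, 9] the diagonal is [4, 5, 4, 5, 4, 4, 5, 5, 4]. L is symmetric positive semidefinite, so every eigenvalue is real and nonnegative.

[0, 4, 4, 4, 4, 5, 5, 5, 9]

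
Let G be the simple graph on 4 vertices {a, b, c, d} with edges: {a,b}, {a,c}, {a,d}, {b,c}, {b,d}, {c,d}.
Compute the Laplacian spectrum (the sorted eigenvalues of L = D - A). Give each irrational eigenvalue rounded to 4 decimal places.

Reading degrees in the order [a, b, c, d] gives [3, 3, 3, 3]; set D = diag(3, 3, 3, 3) and form L = D - A. Since every row of L sums to 0, the all-ones vector is in the kernel and 0 is an eigenvalue. The single zero eigenvalue shows the graph is connected. By the matrix-tree theorem the graph has (1/4) * product of the nonzero eigenvalues = 16 spanning trees.

[0, 4, 4, 4]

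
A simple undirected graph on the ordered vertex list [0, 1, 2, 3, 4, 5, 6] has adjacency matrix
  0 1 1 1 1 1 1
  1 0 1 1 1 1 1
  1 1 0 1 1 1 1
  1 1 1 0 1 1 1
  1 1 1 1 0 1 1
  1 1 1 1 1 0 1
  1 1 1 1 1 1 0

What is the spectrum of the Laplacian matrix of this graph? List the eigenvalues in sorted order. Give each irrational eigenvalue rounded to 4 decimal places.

[0, 7, 7, 7, 7, 7, 7]

Each diagonal entry of L is the vertex degree and each off-diagonal entry is -1 where an edge is present, 0 otherwise; in the order [0, 1, 2, 3, 4, 5, 6] the diagonal is [6, 6, 6, 6, 6, 6, 6]. Since every row of L sums to 0, the all-ones vector is in the kernel and 0 is an eigenvalue. The single zero eigenvalue shows the graph is connected. There is one zero in the spectrum, matching the 1 component.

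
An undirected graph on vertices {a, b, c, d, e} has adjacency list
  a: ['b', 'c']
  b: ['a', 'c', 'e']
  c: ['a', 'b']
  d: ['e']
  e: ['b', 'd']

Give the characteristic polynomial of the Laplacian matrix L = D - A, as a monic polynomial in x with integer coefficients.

Reading degrees in the order [a, b, c, d, e] gives [2, 3, 2, 1, 2]; set D = diag(2, 3, 2, 1, 2) and form L = D - A. L has integer entries, so p(x) = det(xI - L) has integer coefficients. Expanding the determinant yields x^5 - 10x^4 + 34x^3 - 44x^2 + 15x. Since p(0) = det(-L) = 0, x divides p(x). There is one zero in the spectrum, matching the 1 component. The largest eigenvalue, 4.1701, is at most the vertex count 5.

x^5 - 10x^4 + 34x^3 - 44x^2 + 15x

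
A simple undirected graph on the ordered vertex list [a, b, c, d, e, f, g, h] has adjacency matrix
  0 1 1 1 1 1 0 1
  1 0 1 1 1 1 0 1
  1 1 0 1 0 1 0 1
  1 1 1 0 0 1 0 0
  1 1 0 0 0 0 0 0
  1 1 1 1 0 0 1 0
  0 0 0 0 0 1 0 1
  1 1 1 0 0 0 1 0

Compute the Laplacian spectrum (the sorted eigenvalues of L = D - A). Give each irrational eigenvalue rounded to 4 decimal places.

Each diagonal entry of L is the vertex degree and each off-diagonal entry is -1 where an edge is present, 0 otherwise; in the order [a, b, c, d, e, f, g, h] the diagonal is [6, 6, 5, 4, 2, 5, 2, 4]. L is symmetric positive semidefinite, so every eigenvalue is real and nonnegative. The single zero eigenvalue shows the graph is connected.

[0, 1.5958, 2.3522, 3.9139, 5.5473, 6.3084, 7, 7.2825]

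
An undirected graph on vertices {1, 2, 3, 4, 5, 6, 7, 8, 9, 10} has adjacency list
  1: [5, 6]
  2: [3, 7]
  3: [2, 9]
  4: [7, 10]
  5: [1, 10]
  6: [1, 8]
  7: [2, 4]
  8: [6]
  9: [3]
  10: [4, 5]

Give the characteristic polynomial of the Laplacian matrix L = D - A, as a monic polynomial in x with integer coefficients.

Reading degrees in the order [1, 2, 3, 4, 5, 6, 7, 8, 9, 10] gives [2, 2, 2, 2, 2, 2, 2, 1, 1, 2]; set D = diag(2, 2, 2, 2, 2, 2, 2, 1, 1, 2) and form L = D - A. L has integer entries, so p(x) = det(xI - L) has integer coefficients. Expanding the determinant yields x^10 - 18x^9 + 136x^8 - 560x^7 + 1365x^6 - 2002x^5 + 1716x^4 - 792x^3 + 165x^2 - 10x. The constant term is 0 because L is singular (the all-ones vector lies in its kernel).

x^10 - 18x^9 + 136x^8 - 560x^7 + 1365x^6 - 2002x^5 + 1716x^4 - 792x^3 + 165x^2 - 10x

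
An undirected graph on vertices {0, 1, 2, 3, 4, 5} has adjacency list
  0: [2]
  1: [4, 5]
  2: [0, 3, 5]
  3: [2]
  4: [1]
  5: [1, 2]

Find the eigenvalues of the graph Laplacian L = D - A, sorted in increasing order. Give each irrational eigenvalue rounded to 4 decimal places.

Reading degrees in the order [0, 1, 2, 3, 4, 5] gives [1, 2, 3, 1, 1, 2]; set D = diag(1, 2, 3, 1, 1, 2) and form L = D - A. L is symmetric positive semidefinite, so every eigenvalue is real and nonnegative. The single zero eigenvalue shows the graph is connected. By the matrix-tree theorem the graph has (1/6) * product of the nonzero eigenvalues = 1 spanning tree.

[0, 0.3249, 1, 1.4608, 3, 4.2143]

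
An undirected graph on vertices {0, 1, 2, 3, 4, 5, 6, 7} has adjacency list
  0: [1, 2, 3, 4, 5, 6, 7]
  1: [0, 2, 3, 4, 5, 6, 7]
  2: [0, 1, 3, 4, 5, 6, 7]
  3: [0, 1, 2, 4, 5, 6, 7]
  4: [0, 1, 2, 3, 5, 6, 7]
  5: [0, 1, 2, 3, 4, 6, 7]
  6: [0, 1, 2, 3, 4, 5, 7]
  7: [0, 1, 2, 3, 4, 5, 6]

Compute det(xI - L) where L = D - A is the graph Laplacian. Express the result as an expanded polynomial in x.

x^8 - 56x^7 + 1344x^6 - 17920x^5 + 143360x^4 - 688128x^3 + 1835008x^2 - 2097152x

Reading degrees in the order [0, 1, 2, 3, 4, 5, 6, 7] gives [7, 7, 7, 7, 7, 7, 7, 7]; set D = diag(7, 7, 7, 7, 7, 7, 7, 7) and form L = D - A. Computing det(xI - L) by cofactor expansion (or equivalently via sum-over-permutations) gives x^8 - 56x^7 + 1344x^6 - 17920x^5 + 143360x^4 - 688128x^3 + 1835008x^2 - 2097152x. Since p(0) = det(-L) = 0, x divides p(x). By the matrix-tree theorem the graph has (1/8) * product of the nonzero eigenvalues = 262144 spanning trees.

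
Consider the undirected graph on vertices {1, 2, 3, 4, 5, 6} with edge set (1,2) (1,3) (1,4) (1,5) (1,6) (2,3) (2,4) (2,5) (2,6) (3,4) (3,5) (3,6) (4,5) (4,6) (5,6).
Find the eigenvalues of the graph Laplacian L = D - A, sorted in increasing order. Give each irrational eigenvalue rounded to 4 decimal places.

Each diagonal entry of L is the vertex degree and each off-diagonal entry is -1 where an edge is present, 0 otherwise; in the order [1, 2, 3, 4, 5, 6] the diagonal is [5, 5, 5, 5, 5, 5]. Since every row of L sums to 0, the all-ones vector is in the kernel and 0 is an eigenvalue.

[0, 6, 6, 6, 6, 6]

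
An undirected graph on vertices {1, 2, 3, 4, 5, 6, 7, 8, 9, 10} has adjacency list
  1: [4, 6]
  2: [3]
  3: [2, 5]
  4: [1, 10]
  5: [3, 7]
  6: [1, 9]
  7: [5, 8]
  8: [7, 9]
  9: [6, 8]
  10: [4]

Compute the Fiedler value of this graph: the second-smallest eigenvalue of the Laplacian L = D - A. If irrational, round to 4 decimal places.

Reading degrees in the order [1, 2, 3, 4, 5, 6, 7, 8, 9, 10] gives [2, 1, 2, 2, 2, 2, 2, 2, 2, 1]; set D = diag(2, 1, 2, 2, 2, 2, 2, 2, 2, 1) and form L = D - A. Computing the eigenvalues of L and sorting gives [0, 0.0979, 0.3820, 0.8244, 1.3820, 2, 2.6180, 3.1756, 3.6180, 3.9021]. The Fiedler value lambda_2 = 0.0979 is strictly positive, so the graph is connected. The largest eigenvalue, 3.9021, is at most the vertex count 10.

0.0979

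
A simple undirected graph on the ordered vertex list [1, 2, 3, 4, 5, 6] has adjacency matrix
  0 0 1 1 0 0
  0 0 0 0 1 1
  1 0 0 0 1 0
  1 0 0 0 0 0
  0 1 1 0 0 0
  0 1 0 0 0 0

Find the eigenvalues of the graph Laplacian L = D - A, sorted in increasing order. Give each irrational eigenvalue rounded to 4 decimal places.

With the vertex order [1, 2, 3, 4, 5, 6], the degrees are [2, 2, 2, 1, 2, 1], giving D = diag(2, 2, 2, 1, 2, 1) and L = D - A. Diagonalising L (or applying a numerical eigensolver to the 6x6 matrix) gives the spectrum above. The largest eigenvalue, 3.7321, is at most the vertex count 6. There is one zero in the spectrum, matching the 1 component.

[0, 0.2679, 1, 2, 3, 3.7321]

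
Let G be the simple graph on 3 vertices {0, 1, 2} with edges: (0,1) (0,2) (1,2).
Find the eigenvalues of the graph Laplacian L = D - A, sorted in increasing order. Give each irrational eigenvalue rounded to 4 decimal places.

[0, 3, 3]

Each diagonal entry of L is the vertex degree and each off-diagonal entry is -1 where an edge is present, 0 otherwise; in the order [0, 1, 2] the diagonal is [2, 2, 2]. The multiplicity of 0 as a Laplacian eigenvalue equals the number of connected components. The single zero eigenvalue shows the graph is connected.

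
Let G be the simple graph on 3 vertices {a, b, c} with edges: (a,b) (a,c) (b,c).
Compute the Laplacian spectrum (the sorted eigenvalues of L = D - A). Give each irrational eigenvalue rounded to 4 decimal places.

With the vertex order [a, b, c], the degrees are [2, 2, 2], giving D = diag(2, 2, 2) and L = D - A. Diagonalising L (or applying a numerical eigensolver to the 3x3 matrix) gives the spectrum above. The single zero eigenvalue shows the graph is connected.

[0, 3, 3]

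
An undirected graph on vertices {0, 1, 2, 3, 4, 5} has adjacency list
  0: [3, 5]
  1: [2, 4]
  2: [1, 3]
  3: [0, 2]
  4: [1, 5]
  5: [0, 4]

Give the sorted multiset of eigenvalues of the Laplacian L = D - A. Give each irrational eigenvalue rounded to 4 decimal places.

[0, 1, 1, 3, 3, 4]

Each diagonal entry of L is the vertex degree and each off-diagonal entry is -1 where an edge is present, 0 otherwise; in the order [0, 1, 2, 3, 4, 5] the diagonal is [2, 2, 2, 2, 2, 2]. Diagonalising L (or applying a numerical eigensolver to the 6x6 matrix) gives the spectrum above. The single zero eigenvalue shows the graph is connected. The eigenvalues sum to 12, which equals trace(L) = 2|E|.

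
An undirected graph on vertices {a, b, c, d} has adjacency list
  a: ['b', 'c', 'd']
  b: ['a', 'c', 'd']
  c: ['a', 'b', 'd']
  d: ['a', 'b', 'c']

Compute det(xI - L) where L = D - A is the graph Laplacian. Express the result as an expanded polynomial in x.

Each diagonal entry of L is the vertex degree and each off-diagonal entry is -1 where an edge is present, 0 otherwise; in the order [a, b, c, d] the diagonal is [3, 3, 3, 3]. Computing det(xI - L) by cofactor expansion (or equivalently via sum-over-permutations) gives x^4 - 12x^3 + 48x^2 - 64x. The coefficient of x^3 equals -trace(L) = -12, matching the sum of degrees. The largest eigenvalue, 4, is at most the vertex count 4. The eigenvalues sum to 12, which equals trace(L) = 2|E|.

x^4 - 12x^3 + 48x^2 - 64x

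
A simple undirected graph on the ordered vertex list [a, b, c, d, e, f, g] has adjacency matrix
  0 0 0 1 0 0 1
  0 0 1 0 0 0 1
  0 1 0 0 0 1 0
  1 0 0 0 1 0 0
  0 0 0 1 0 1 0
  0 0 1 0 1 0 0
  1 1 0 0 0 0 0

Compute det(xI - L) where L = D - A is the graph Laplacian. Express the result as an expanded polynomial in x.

x^7 - 14x^6 + 77x^5 - 210x^4 + 294x^3 - 196x^2 + 49x

With the vertex order [a, b, c, d, e, f, g], the degrees are [2, 2, 2, 2, 2, 2, 2], giving D = diag(2, 2, 2, 2, 2, 2, 2) and L = D - A. Computing det(xI - L) by cofactor expansion (or equivalently via sum-over-permutations) gives x^7 - 14x^6 + 77x^5 - 210x^4 + 294x^3 - 196x^2 + 49x. Since p(0) = det(-L) = 0, x divides p(x). There is one zero in the spectrum, matching the 1 component. By the matrix-tree theorem the graph has (1/7) * product of the nonzero eigenvalues = 7 spanning trees.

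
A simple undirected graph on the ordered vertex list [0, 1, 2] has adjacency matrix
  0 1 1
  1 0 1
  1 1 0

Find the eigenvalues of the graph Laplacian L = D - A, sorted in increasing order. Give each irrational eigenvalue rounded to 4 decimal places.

With the vertex order [0, 1, 2], the degrees are [2, 2, 2], giving D = diag(2, 2, 2) and L = D - A. Since every row of L sums to 0, the all-ones vector is in the kernel and 0 is an eigenvalue.

[0, 3, 3]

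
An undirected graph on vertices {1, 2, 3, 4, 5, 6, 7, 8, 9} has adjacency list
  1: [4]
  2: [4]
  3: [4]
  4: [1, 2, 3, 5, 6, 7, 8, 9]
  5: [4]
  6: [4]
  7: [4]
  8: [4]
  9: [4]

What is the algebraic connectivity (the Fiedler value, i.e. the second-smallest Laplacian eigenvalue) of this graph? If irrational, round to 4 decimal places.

Reading degrees in the order [1, 2, 3, 4, 5, 6, 7, 8, 9] gives [1, 1, 1, 8, 1, 1, 1, 1, 1]; set D = diag(1, 1, 1, 8, 1, 1, 1, 1, 1) and form L = D - A. The smallest Laplacian eigenvalue is always 0. The next one, lambda_2 = 1, measures how hard the graph is to disconnect: larger values mean better connectivity. The largest eigenvalue, 9, is at most the vertex count 9. There is one zero in the spectrum, matching the 1 component.

1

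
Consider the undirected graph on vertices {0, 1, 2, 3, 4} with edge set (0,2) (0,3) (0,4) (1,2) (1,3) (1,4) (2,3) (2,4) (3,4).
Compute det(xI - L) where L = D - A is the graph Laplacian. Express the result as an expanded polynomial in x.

x^5 - 18x^4 + 120x^3 - 350x^2 + 375x

Each diagonal entry of L is the vertex degree and each off-diagonal entry is -1 where an edge is present, 0 otherwise; in the order [0, 1, 2, 3, 4] the diagonal is [3, 3, 4, 4, 4]. L has integer entries, so p(x) = det(xI - L) has integer coefficients. Expanding the determinant yields x^5 - 18x^4 + 120x^3 - 350x^2 + 375x. The constant term is 0 because L is singular (the all-ones vector lies in its kernel). The largest eigenvalue, 5, is at most the vertex count 5. By the matrix-tree theorem the graph has (1/5) * product of the nonzero eigenvalues = 75 spanning trees.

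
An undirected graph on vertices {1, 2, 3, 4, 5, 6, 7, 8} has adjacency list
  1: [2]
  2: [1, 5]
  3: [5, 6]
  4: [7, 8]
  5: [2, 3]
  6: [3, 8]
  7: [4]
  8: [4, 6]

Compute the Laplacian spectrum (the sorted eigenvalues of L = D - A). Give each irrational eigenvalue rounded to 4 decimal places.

[0, 0.1522, 0.5858, 1.2346, 2, 2.7654, 3.4142, 3.8478]

Reading degrees in the order [1, 2, 3, 4, 5, 6, 7, 8] gives [1, 2, 2, 2, 2, 2, 1, 2]; set D = diag(1, 2, 2, 2, 2, 2, 1, 2) and form L = D - A. The multiplicity of 0 as a Laplacian eigenvalue equals the number of connected components. The single zero eigenvalue shows the graph is connected.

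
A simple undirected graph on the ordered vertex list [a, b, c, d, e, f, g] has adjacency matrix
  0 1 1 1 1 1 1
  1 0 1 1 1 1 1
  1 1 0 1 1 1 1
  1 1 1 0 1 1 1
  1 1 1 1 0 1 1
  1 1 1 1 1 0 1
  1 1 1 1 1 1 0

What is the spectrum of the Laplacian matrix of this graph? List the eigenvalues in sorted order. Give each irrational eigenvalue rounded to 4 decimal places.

With the vertex order [a, b, c, d, e, f, g], the degrees are [6, 6, 6, 6, 6, 6, 6], giving D = diag(6, 6, 6, 6, 6, 6, 6) and L = D - A. Since every row of L sums to 0, the all-ones vector is in the kernel and 0 is an eigenvalue. The single zero eigenvalue shows the graph is connected. There is one zero in the spectrum, matching the 1 component.

[0, 7, 7, 7, 7, 7, 7]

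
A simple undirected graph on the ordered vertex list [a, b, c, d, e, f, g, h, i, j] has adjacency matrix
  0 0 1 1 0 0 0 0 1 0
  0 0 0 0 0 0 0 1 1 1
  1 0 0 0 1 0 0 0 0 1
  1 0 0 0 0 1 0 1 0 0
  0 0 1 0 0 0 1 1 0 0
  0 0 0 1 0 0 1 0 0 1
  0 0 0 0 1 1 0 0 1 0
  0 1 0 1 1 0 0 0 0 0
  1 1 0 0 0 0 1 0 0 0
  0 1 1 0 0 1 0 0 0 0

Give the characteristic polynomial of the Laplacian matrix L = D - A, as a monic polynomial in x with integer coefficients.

x^10 - 30x^9 + 390x^8 - 2880x^7 + 13305x^6 - 39882x^5 + 77640x^4 - 94800x^3 + 66000x^2 - 20000x

Each diagonal entry of L is the vertex degree and each off-diagonal entry is -1 where an edge is present, 0 otherwise; in the order [a, b, c, d, e, f, g, h, i, j] the diagonal is [3, 3, 3, 3, 3, 3, 3, 3, 3, 3]. L has integer entries, so p(x) = det(xI - L) has integer coefficients. Expanding the determinant yields x^10 - 30x^9 + 390x^8 - 2880x^7 + 13305x^6 - 39882x^5 + 77640x^4 - 94800x^3 + 66000x^2 - 20000x. The constant term is 0 because L is singular (the all-ones vector lies in its kernel). By the matrix-tree theorem the graph has (1/10) * product of the nonzero eigenvalues = 2000 spanning trees. The largest eigenvalue, 5, is at most the vertex count 10.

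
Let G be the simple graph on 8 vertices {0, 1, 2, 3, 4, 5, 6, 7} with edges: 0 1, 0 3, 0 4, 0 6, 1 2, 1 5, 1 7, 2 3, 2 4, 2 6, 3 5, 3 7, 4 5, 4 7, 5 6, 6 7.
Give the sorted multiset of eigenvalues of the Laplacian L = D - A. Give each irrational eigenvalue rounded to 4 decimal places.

[0, 4, 4, 4, 4, 4, 4, 8]

Each diagonal entry of L is the vertex degree and each off-diagonal entry is -1 where an edge is present, 0 otherwise; in the order [0, 1, 2, 3, 4, 5, 6, 7] the diagonal is [4, 4, 4, 4, 4, 4, 4, 4]. The multiplicity of 0 as a Laplacian eigenvalue equals the number of connected components. The single zero eigenvalue shows the graph is connected.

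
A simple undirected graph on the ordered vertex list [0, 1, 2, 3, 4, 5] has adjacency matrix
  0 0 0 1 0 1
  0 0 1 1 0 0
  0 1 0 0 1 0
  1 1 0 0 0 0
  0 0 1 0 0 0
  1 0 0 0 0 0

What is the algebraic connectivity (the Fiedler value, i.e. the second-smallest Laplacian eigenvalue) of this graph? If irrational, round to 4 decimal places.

Reading degrees in the order [0, 1, 2, 3, 4, 5] gives [2, 2, 2, 2, 1, 1]; set D = diag(2, 2, 2, 2, 1, 1) and form L = D - A. The smallest Laplacian eigenvalue is always 0. The next one, lambda_2 = 0.2679, measures how hard the graph is to disconnect: larger values mean better connectivity. By the matrix-tree theorem the graph has (1/6) * product of the nonzero eigenvalues = 1 spanning tree.

0.2679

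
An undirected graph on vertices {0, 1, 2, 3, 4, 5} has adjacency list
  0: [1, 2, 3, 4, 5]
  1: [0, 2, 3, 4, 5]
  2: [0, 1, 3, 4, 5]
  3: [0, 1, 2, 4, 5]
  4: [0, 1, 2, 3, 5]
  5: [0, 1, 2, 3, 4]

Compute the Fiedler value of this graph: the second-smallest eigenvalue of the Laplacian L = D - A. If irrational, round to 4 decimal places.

With the vertex order [0, 1, 2, 3, 4, 5], the degrees are [5, 5, 5, 5, 5, 5], giving D = diag(5, 5, 5, 5, 5, 5) and L = D - A. Computing the eigenvalues of L and sorting gives [0, 6, 6, 6, 6, 6]. The Fiedler value lambda_2 = 6 is strictly positive, so the graph is connected.

6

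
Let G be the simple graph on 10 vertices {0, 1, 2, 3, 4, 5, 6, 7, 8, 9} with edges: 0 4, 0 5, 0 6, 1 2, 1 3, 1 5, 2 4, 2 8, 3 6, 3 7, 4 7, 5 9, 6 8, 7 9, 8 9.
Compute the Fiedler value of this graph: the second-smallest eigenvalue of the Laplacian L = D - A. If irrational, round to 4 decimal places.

With the vertex order [0, 1, 2, 3, 4, 5, 6, 7, 8, 9], the degrees are [3, 3, 3, 3, 3, 3, 3, 3, 3, 3], giving D = diag(3, 3, 3, 3, 3, 3, 3, 3, 3, 3) and L = D - A. Computing the eigenvalues of L and sorting gives [0, 2, 2, 2, 2, 2, 5, 5, 5, 5]. The Fiedler value lambda_2 = 2 is strictly positive, so the graph is connected. By the matrix-tree theorem the graph has (1/10) * product of the nonzero eigenvalues = 2000 spanning trees.

2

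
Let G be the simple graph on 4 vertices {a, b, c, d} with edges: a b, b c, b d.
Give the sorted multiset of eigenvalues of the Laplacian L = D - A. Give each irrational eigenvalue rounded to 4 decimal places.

Reading degrees in the order [a, b, c, d] gives [1, 3, 1, 1]; set D = diag(1, 3, 1, 1) and form L = D - A. L is symmetric positive semidefinite, so every eigenvalue is real and nonnegative. The eigenvalues sum to 6, which equals trace(L) = 2|E|. The largest eigenvalue, 4, is at most the vertex count 4.

[0, 1, 1, 4]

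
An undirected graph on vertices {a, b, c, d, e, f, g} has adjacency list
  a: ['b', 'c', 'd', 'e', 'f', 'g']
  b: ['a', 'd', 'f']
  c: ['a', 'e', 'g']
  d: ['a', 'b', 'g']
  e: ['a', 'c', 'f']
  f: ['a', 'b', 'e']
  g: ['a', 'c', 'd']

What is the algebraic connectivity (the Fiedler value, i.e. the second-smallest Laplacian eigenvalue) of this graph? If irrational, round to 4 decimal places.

2

With the vertex order [a, b, c, d, e, f, g], the degrees are [6, 3, 3, 3, 3, 3, 3], giving D = diag(6, 3, 3, 3, 3, 3, 3) and L = D - A. Computing the eigenvalues of L and sorting gives [0, 2, 2, 4, 4, 5, 7]. The Fiedler value lambda_2 = 2 is strictly positive, so the graph is connected. The largest eigenvalue, 7, is at most the vertex count 7. There is one zero in the spectrum, matching the 1 component.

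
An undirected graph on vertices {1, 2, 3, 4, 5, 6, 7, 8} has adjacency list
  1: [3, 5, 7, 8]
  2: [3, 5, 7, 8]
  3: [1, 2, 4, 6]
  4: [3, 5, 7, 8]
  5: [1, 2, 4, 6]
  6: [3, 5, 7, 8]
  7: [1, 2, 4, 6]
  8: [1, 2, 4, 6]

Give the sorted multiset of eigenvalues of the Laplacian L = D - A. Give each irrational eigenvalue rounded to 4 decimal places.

Each diagonal entry of L is the vertex degree and each off-diagonal entry is -1 where an edge is present, 0 otherwise; in the order [1, 2, 3, 4, 5, 6, 7, 8] the diagonal is [4, 4, 4, 4, 4, 4, 4, 4]. The multiplicity of 0 as a Laplacian eigenvalue equals the number of connected components. By the matrix-tree theorem the graph has (1/8) * product of the nonzero eigenvalues = 4096 spanning trees.

[0, 4, 4, 4, 4, 4, 4, 8]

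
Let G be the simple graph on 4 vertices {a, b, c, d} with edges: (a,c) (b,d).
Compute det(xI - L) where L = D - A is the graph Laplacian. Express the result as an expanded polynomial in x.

x^4 - 4x^3 + 4x^2

With the vertex order [a, b, c, d], the degrees are [1, 1, 1, 1], giving D = diag(1, 1, 1, 1) and L = D - A. L has integer entries, so p(x) = det(xI - L) has integer coefficients. Expanding the determinant yields x^4 - 4x^3 + 4x^2. Since p(0) = det(-L) = 0, x divides p(x). The largest eigenvalue, 2, is at most the vertex count 4. The eigenvalues sum to 4, which equals trace(L) = 2|E|.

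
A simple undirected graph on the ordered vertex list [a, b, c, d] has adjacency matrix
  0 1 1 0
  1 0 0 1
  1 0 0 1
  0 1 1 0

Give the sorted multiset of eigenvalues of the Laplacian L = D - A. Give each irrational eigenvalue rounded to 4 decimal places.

[0, 2, 2, 4]

Reading degrees in the order [a, b, c, d] gives [2, 2, 2, 2]; set D = diag(2, 2, 2, 2) and form L = D - A. L is symmetric positive semidefinite, so every eigenvalue is real and nonnegative.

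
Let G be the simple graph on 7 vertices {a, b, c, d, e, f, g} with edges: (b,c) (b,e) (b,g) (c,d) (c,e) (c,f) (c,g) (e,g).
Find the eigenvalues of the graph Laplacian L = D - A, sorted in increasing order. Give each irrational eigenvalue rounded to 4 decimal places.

[0, 0, 1, 1, 4, 4, 6]

With the vertex order [a, b, c, d, e, f, g], the degrees are [0, 3, 5, 1, 3, 1, 3], giving D = diag(0, 3, 5, 1, 3, 1, 3) and L = D - A. Diagonalising L (or applying a numerical eigensolver to the 7x7 matrix) gives the spectrum above. The 2 zero eigenvalues correspond to the 2 connected components. The eigenvalues sum to 16, which equals trace(L) = 2|E|.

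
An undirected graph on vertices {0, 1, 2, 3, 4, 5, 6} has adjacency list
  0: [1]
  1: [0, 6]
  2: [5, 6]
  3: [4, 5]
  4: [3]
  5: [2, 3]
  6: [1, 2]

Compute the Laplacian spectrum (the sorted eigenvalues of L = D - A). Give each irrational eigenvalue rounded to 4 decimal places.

With the vertex order [0, 1, 2, 3, 4, 5, 6], the degrees are [1, 2, 2, 2, 1, 2, 2], giving D = diag(1, 2, 2, 2, 1, 2, 2) and L = D - A. L is symmetric positive semidefinite, so every eigenvalue is real and nonnegative. The single zero eigenvalue shows the graph is connected. By the matrix-tree theorem the graph has (1/7) * product of the nonzero eigenvalues = 1 spanning tree. The largest eigenvalue, 3.8019, is at most the vertex count 7.

[0, 0.1981, 0.7530, 1.5550, 2.4450, 3.2470, 3.8019]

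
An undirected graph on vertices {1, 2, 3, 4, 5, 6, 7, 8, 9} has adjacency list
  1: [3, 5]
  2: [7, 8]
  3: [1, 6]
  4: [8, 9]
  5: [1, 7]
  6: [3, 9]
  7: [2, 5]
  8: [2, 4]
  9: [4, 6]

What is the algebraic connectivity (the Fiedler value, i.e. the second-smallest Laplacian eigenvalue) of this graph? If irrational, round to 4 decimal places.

Each diagonal entry of L is the vertex degree and each off-diagonal entry is -1 where an edge is present, 0 otherwise; in the order [1, 2, 3, 4, 5, 6, 7, 8, 9] the diagonal is [2, 2, 2, 2, 2, 2, 2, 2, 2]. Computing the eigenvalues of L and sorting gives [0, 0.4679, 0.4679, 1.6527, 1.6527, 3, 3, 3.8794, 3.8794]. The Fiedler value lambda_2 = 0.4679 is strictly positive, so the graph is connected. The largest eigenvalue, 3.8794, is at most the vertex count 9.

0.4679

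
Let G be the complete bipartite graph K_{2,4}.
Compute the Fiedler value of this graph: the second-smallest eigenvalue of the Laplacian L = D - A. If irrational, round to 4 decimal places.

The graph has 6 vertices and degree multiset [4, 4, 2, 2, 2, 2]; D is the diagonal matrix of degrees and L = D - A. Computing the eigenvalues of L and sorting gives [0, 2, 2, 2, 4, 6]. The Fiedler value lambda_2 = 2 is strictly positive, so the graph is connected.

2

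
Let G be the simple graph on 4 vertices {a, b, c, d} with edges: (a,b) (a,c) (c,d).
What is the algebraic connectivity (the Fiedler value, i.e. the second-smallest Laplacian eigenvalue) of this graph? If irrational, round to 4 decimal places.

0.5858

Each diagonal entry of L is the vertex degree and each off-diagonal entry is -1 where an edge is present, 0 otherwise; in the order [a, b, c, d] the diagonal is [2, 1, 2, 1]. The sorted Laplacian eigenvalues are [0, 0.5858, 2, 3.4142]; the algebraic connectivity is the second entry, 0.5858.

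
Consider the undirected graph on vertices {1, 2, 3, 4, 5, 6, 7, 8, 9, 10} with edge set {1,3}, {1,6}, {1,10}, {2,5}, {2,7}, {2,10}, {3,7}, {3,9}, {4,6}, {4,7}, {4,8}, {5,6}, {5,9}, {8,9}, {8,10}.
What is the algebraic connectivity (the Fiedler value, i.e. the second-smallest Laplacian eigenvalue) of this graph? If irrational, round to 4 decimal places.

With the vertex order [1, 2, 3, 4, 5, 6, 7, 8, 9, 10], the degrees are [3, 3, 3, 3, 3, 3, 3, 3, 3, 3], giving D = diag(3, 3, 3, 3, 3, 3, 3, 3, 3, 3) and L = D - A. The sorted Laplacian eigenvalues are [0, 2, 2, 2, 2, 2, 5, 5, 5, 5]; the algebraic connectivity is the second entry, 2. There is one zero in the spectrum, matching the 1 component.

2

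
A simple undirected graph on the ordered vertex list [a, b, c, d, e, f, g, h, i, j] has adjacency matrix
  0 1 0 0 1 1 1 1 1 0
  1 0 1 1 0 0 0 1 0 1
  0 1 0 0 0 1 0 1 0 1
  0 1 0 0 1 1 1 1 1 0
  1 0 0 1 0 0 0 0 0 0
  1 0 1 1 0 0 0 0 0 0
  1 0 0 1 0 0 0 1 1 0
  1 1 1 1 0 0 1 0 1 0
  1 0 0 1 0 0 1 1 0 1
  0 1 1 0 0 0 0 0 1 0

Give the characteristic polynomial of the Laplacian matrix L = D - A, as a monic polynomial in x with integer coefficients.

x^10 - 44x^9 + 840x^8 - 9118x^7 + 61906x^6 - 272080x^5 + 772384x^4 - 1362516x^3 + 1352072x^2 - 573600x

With the vertex order [a, b, c, d, e, f, g, h, i, j], the degrees are [6, 5, 4, 6, 2, 3, 4, 6, 5, 3], giving D = diag(6, 5, 4, 6, 2, 3, 4, 6, 5, 3) and L = D - A. Computing det(xI - L) by cofactor expansion (or equivalently via sum-over-permutations) gives x^10 - 44x^9 + 840x^8 - 9118x^7 + 61906x^6 - 272080x^5 + 772384x^4 - 1362516x^3 + 1352072x^2 - 573600x. The coefficient of x^9 equals -trace(L) = -44, matching the sum of degrees.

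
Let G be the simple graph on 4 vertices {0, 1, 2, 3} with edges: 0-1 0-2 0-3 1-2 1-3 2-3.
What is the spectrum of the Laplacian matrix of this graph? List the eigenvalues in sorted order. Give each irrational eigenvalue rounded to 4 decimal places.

Each diagonal entry of L is the vertex degree and each off-diagonal entry is -1 where an edge is present, 0 otherwise; in the order [0, 1, 2, 3] the diagonal is [3, 3, 3, 3]. Since every row of L sums to 0, the all-ones vector is in the kernel and 0 is an eigenvalue. The largest eigenvalue, 4, is at most the vertex count 4. There is one zero in the spectrum, matching the 1 component.

[0, 4, 4, 4]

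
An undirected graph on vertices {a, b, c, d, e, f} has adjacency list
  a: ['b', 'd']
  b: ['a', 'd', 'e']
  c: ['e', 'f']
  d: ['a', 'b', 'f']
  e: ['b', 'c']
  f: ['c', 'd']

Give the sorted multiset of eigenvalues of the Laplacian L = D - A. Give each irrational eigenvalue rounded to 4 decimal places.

Each diagonal entry of L is the vertex degree and each off-diagonal entry is -1 where an edge is present, 0 otherwise; in the order [a, b, c, d, e, f] the diagonal is [2, 3, 2, 3, 2, 2]. Since every row of L sums to 0, the all-ones vector is in the kernel and 0 is an eigenvalue. The largest eigenvalue, 4.4142, is at most the vertex count 6.

[0, 1, 1.5858, 3, 4, 4.4142]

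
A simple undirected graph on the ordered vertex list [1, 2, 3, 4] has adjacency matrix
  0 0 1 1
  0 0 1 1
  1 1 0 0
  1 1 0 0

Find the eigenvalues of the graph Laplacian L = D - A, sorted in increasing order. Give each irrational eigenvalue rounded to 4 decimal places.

Reading degrees in the order [1, 2, 3, 4] gives [2, 2, 2, 2]; set D = diag(2, 2, 2, 2) and form L = D - A. The multiplicity of 0 as a Laplacian eigenvalue equals the number of connected components.

[0, 2, 2, 4]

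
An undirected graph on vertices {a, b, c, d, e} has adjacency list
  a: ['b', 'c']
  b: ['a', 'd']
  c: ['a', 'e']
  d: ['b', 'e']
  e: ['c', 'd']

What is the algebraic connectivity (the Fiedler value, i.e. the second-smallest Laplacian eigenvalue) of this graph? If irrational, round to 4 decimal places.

With the vertex order [a, b, c, d, e], the degrees are [2, 2, 2, 2, 2], giving D = diag(2, 2, 2, 2, 2) and L = D - A. The smallest Laplacian eigenvalue is always 0. The next one, lambda_2 = 1.3820, measures how hard the graph is to disconnect: larger values mean better connectivity. The eigenvalues sum to 10, which equals trace(L) = 2|E|.

1.3820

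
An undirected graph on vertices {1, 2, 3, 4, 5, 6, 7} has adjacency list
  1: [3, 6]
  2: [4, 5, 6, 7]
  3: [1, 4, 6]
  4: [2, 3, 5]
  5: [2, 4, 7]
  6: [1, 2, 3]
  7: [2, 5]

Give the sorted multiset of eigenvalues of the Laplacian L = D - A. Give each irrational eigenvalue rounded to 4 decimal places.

Each diagonal entry of L is the vertex degree and each off-diagonal entry is -1 where an edge is present, 0 otherwise; in the order [1, 2, 3, 4, 5, 6, 7] the diagonal is [2, 4, 3, 3, 3, 3, 2]. L is symmetric positive semidefinite, so every eigenvalue is real and nonnegative. The single zero eigenvalue shows the graph is connected.

[0, 0.8143, 2.3280, 3.3139, 3.5981, 4.4575, 5.4881]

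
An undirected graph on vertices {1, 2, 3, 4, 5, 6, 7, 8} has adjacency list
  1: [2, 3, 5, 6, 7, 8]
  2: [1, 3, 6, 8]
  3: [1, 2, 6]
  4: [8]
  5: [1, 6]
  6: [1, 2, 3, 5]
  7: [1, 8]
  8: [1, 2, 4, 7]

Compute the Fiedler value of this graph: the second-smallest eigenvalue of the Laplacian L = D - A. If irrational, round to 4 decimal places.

0.7726

With the vertex order [1, 2, 3, 4, 5, 6, 7, 8], the degrees are [6, 4, 3, 1, 2, 4, 2, 4], giving D = diag(6, 4, 3, 1, 2, 4, 2, 4) and L = D - A. Computing the eigenvalues of L and sorting gives [0, 0.7726, 1.6505, 2.1396, 3.9316, 4.8375, 5.6269, 7.0413]. The Fiedler value lambda_2 = 0.7726 is strictly positive, so the graph is connected.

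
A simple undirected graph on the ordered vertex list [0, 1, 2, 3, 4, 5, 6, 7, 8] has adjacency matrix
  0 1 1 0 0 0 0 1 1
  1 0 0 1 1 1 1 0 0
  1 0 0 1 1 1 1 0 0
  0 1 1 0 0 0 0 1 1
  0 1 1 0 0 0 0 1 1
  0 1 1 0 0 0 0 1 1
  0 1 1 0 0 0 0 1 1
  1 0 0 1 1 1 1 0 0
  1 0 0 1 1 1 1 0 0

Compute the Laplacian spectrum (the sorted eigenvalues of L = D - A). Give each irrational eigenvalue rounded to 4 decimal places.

[0, 4, 4, 4, 4, 5, 5, 5, 9]

Reading degrees in the order [0, 1, 2, 3, 4, 5, 6, 7, 8] gives [4, 5, 5, 4, 4, 4, 4, 5, 5]; set D = diag(4, 5, 5, 4, 4, 4, 4, 5, 5) and form L = D - A. Diagonalising L (or applying a numerical eigensolver to the 9x9 matrix) gives the spectrum above. The single zero eigenvalue shows the graph is connected.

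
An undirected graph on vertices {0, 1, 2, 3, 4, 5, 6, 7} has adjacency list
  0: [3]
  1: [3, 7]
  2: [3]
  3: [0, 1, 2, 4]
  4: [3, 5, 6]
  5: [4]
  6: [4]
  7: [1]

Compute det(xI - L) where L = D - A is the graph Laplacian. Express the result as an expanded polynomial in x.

With the vertex order [0, 1, 2, 3, 4, 5, 6, 7], the degrees are [1, 2, 1, 4, 3, 1, 1, 1], giving D = diag(1, 2, 1, 4, 3, 1, 1, 1) and L = D - A. L has integer entries, so p(x) = det(xI - L) has integer coefficients. Expanding the determinant yields x^8 - 14x^7 + 74x^6 - 190x^5 + 255x^4 - 180x^3 + 62x^2 - 8x. Since p(0) = det(-L) = 0, x divides p(x). The eigenvalues sum to 14, which equals trace(L) = 2|E|.

x^8 - 14x^7 + 74x^6 - 190x^5 + 255x^4 - 180x^3 + 62x^2 - 8x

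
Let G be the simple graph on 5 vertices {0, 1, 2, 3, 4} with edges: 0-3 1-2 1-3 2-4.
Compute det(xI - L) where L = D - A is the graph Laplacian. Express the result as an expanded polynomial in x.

x^5 - 8x^4 + 21x^3 - 20x^2 + 5x

Reading degrees in the order [0, 1, 2, 3, 4] gives [1, 2, 2, 2, 1]; set D = diag(1, 2, 2, 2, 1) and form L = D - A. Computing det(xI - L) by cofactor expansion (or equivalently via sum-over-permutations) gives x^5 - 8x^4 + 21x^3 - 20x^2 + 5x. The coefficient of x^4 equals -trace(L) = -8, matching the sum of degrees. There is one zero in the spectrum, matching the 1 component.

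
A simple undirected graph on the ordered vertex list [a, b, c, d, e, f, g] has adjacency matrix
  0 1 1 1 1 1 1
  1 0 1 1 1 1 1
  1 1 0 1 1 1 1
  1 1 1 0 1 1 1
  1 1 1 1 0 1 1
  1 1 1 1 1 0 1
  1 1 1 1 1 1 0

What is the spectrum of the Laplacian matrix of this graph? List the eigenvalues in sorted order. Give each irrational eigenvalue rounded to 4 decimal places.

Each diagonal entry of L is the vertex degree and each off-diagonal entry is -1 where an edge is present, 0 otherwise; in the order [a, b, c, d, e, f, g] the diagonal is [6, 6, 6, 6, 6, 6, 6]. Diagonalising L (or applying a numerical eigensolver to the 7x7 matrix) gives the spectrum above. The single zero eigenvalue shows the graph is connected. By the matrix-tree theorem the graph has (1/7) * product of the nonzero eigenvalues = 16807 spanning trees.

[0, 7, 7, 7, 7, 7, 7]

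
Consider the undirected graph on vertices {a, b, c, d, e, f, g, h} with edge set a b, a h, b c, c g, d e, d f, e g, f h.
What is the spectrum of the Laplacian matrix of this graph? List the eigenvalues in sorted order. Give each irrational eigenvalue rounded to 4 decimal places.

[0, 0.5858, 0.5858, 2, 2, 3.4142, 3.4142, 4]

With the vertex order [a, b, c, d, e, f, g, h], the degrees are [2, 2, 2, 2, 2, 2, 2, 2], giving D = diag(2, 2, 2, 2, 2, 2, 2, 2) and L = D - A. L is symmetric positive semidefinite, so every eigenvalue is real and nonnegative. By the matrix-tree theorem the graph has (1/8) * product of the nonzero eigenvalues = 8 spanning trees. The eigenvalues sum to 16, which equals trace(L) = 2|E|.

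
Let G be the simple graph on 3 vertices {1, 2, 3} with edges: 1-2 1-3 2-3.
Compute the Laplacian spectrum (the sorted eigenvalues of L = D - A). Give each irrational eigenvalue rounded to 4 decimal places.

[0, 3, 3]

Each diagonal entry of L is the vertex degree and each off-diagonal entry is -1 where an edge is present, 0 otherwise; in the order [1, 2, 3] the diagonal is [2, 2, 2]. Diagonalising L (or applying a numerical eigensolver to the 3x3 matrix) gives the spectrum above. There is one zero in the spectrum, matching the 1 component. The largest eigenvalue, 3, is at most the vertex count 3.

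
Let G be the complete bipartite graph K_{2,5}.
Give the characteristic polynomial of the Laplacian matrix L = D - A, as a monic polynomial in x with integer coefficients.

x^7 - 20x^6 + 155x^5 - 600x^4 + 1240x^3 - 1312x^2 + 560x

The graph has 7 vertices and degree multiset [5, 5, 2, 2, 2, 2, 2]; D is the diagonal matrix of degrees and L = D - A. The eigenvalues of L are [0, 2, 2, 2, 2, 5, 7]; the characteristic polynomial is the product of (x - lambda_i), which multiplies out to x^7 - 20x^6 + 155x^5 - 600x^4 + 1240x^3 - 1312x^2 + 560x. The coefficient of x^6 equals -trace(L) = -20, matching the sum of degrees. There is one zero in the spectrum, matching the 1 component.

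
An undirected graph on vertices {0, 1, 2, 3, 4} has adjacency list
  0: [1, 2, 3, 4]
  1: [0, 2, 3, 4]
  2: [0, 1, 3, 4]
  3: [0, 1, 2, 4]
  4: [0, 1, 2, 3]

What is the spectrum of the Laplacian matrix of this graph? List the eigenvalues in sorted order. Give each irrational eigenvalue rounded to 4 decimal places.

[0, 5, 5, 5, 5]

Reading degrees in the order [0, 1, 2, 3, 4] gives [4, 4, 4, 4, 4]; set D = diag(4, 4, 4, 4, 4) and form L = D - A. Diagonalising L (or applying a numerical eigensolver to the 5x5 matrix) gives the spectrum above. There is one zero in the spectrum, matching the 1 component. The eigenvalues sum to 20, which equals trace(L) = 2|E|.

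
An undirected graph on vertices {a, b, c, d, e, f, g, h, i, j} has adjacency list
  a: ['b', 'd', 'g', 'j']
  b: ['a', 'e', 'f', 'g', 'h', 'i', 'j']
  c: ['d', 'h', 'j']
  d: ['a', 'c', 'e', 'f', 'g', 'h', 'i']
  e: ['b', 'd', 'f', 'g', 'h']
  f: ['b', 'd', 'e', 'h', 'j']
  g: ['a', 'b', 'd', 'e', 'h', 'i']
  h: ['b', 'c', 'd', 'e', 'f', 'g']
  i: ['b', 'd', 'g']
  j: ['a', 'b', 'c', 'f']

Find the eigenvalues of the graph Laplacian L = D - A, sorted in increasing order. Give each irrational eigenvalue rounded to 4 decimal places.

Reading degrees in the order [a, b, c, d, e, f, g, h, i, j] gives [4, 7, 3, 7, 5, 5, 6, 6, 3, 4]; set D = diag(4, 7, 3, 7, 5, 5, 6, 6, 3, 4) and form L = D - A. L is symmetric positive semidefinite, so every eigenvalue is real and nonnegative. The largest eigenvalue, 8.9280, is at most the vertex count 10. By the matrix-tree theorem the graph has (1/10) * product of the nonzero eigenvalues = 229773 spanning trees.

[0, 2.3986, 3.1959, 3.4133, 4.3285, 6.0663, 6.6140, 7.3555, 7.6999, 8.9280]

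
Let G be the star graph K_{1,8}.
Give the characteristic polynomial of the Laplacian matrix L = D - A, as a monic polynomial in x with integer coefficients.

The graph has 9 vertices and degree multiset [8, 1, 1, 1, 1, 1, 1, 1, 1]; D is the diagonal matrix of degrees and L = D - A. Computing det(xI - L) by cofactor expansion (or equivalently via sum-over-permutations) gives x^9 - 16x^8 + 84x^7 - 224x^6 + 350x^5 - 336x^4 + 196x^3 - 64x^2 + 9x. The constant term is 0 because L is singular (the all-ones vector lies in its kernel). The largest eigenvalue, 9, is at most the vertex count 9.

x^9 - 16x^8 + 84x^7 - 224x^6 + 350x^5 - 336x^4 + 196x^3 - 64x^2 + 9x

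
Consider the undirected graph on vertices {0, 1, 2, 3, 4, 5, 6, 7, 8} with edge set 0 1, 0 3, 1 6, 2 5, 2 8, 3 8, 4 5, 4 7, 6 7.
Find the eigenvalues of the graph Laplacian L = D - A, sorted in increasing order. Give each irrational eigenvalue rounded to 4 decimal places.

[0, 0.4679, 0.4679, 1.6527, 1.6527, 3, 3, 3.8794, 3.8794]

Reading degrees in the order [0, 1, 2, 3, 4, 5, 6, 7, 8] gives [2, 2, 2, 2, 2, 2, 2, 2, 2]; set D = diag(2, 2, 2, 2, 2, 2, 2, 2, 2) and form L = D - A. L is symmetric positive semidefinite, so every eigenvalue is real and nonnegative. By the matrix-tree theorem the graph has (1/9) * product of the nonzero eigenvalues = 9 spanning trees.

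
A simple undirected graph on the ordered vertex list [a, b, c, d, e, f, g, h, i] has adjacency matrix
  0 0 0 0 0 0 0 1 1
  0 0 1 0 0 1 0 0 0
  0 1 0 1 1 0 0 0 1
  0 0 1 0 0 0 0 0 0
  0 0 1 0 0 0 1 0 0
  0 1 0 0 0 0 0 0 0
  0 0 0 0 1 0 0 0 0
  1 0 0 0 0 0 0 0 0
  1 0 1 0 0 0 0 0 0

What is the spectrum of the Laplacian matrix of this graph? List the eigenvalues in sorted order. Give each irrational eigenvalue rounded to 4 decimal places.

With the vertex order [a, b, c, d, e, f, g, h, i], the degrees are [2, 2, 4, 1, 2, 1, 1, 1, 2], giving D = diag(2, 2, 4, 1, 2, 1, 1, 1, 2) and L = D - A. Diagonalising L (or applying a numerical eigensolver to the 9x9 matrix) gives the spectrum above.

[0, 0.2398, 0.3820, 0.7199, 1.4240, 2.2032, 2.6180, 3.1692, 5.2439]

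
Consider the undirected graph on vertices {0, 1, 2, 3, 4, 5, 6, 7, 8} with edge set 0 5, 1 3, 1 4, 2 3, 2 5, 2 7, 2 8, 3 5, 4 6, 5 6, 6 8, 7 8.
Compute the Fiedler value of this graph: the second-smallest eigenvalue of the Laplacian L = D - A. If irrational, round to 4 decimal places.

With the vertex order [0, 1, 2, 3, 4, 5, 6, 7, 8], the degrees are [1, 2, 4, 3, 2, 4, 3, 2, 3], giving D = diag(1, 2, 4, 3, 2, 4, 3, 2, 3) and L = D - A. Computing the eigenvalues of L and sorting gives [0, 0.7568, 0.8663, 1.7834, 2.3962, 3.4392, 4.1287, 4.8741, 5.7553]. The Fiedler value lambda_2 = 0.7568 is strictly positive, so the graph is connected. There is one zero in the spectrum, matching the 1 component.

0.7568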